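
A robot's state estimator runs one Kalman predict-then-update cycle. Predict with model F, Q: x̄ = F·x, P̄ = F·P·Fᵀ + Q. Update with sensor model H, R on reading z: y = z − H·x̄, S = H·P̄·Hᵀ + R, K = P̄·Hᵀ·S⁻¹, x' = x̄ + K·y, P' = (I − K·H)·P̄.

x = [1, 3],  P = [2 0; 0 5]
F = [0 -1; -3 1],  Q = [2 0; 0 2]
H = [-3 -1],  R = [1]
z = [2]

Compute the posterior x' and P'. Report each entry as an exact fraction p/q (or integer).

x̄ = F·x = [-3, 0]
P̄ = F·P·Fᵀ + Q = [7 -5; -5 25]
y = z − H·x̄ = [-7]
S = H·P̄·Hᵀ + R = [59]
K = P̄·Hᵀ·S⁻¹ = [-16/59; -10/59]
x' = x̄ + K·y = [-65/59, 70/59]
P' = (I − K·H)·P̄ = [157/59 -455/59; -455/59 1375/59]

x' = [-65/59, 70/59]
P' = [157/59 -455/59; -455/59 1375/59]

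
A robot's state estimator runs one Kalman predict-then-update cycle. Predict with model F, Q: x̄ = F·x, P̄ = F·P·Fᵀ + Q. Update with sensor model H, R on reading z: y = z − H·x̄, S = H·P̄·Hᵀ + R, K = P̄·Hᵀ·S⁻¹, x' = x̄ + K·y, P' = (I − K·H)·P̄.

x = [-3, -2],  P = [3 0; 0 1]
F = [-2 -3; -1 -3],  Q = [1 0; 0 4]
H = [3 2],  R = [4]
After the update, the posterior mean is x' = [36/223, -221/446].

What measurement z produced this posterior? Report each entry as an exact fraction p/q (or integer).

z = [-1]

x̄ = F·x = [12, 9]
P̄ = F·P·Fᵀ + Q = [22 15; 15 16]
S = H·P̄·Hᵀ + R = [446]
K = P̄·Hᵀ·S⁻¹ = [48/223; 77/446]
x' − x̄ = [-2640/223, -4235/446] = K·y
y = (KᵀK)⁻¹·Kᵀ·(x' − x̄) = [-55]
z = y + H·x̄ = [-55] + [54] = [-1]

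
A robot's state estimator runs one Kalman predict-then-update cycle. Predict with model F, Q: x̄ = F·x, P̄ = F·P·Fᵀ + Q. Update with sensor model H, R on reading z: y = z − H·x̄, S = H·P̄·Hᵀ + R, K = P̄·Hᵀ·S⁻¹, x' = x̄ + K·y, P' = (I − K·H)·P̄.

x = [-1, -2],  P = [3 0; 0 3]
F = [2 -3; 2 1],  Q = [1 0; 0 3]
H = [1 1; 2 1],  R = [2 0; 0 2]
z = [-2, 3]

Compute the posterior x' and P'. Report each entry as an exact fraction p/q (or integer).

x̄ = F·x = [4, -4]
P̄ = F·P·Fᵀ + Q = [40 3; 3 18]
y = z − H·x̄ = [-2, -1]
S = H·P̄·Hᵀ + R = [66 107; 107 192]
K = P̄·Hᵀ·S⁻¹ = [-625/1223 877/1223; 1464/1223 -663/1223]
x' = x̄ + K·y = [5265/1223, -7157/1223]
P' = (I − K·H)·P̄ = [3004/1223 -4254/1223; -4254/1223 7182/1223]

x' = [5265/1223, -7157/1223]
P' = [3004/1223 -4254/1223; -4254/1223 7182/1223]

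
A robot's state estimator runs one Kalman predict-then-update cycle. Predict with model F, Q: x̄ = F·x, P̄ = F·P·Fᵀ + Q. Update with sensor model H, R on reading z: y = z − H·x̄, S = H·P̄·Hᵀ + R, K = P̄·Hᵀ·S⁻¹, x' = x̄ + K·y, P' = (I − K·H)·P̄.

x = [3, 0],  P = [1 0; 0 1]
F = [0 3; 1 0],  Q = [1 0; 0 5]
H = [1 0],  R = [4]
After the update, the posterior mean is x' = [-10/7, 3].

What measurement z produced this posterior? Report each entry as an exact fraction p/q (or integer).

x̄ = F·x = [0, 3]
P̄ = F·P·Fᵀ + Q = [10 0; 0 6]
S = H·P̄·Hᵀ + R = [14]
K = P̄·Hᵀ·S⁻¹ = [5/7; 0]
x' − x̄ = [-10/7, 0] = K·y
y = (KᵀK)⁻¹·Kᵀ·(x' − x̄) = [-2]
z = y + H·x̄ = [-2] + [0] = [-2]

z = [-2]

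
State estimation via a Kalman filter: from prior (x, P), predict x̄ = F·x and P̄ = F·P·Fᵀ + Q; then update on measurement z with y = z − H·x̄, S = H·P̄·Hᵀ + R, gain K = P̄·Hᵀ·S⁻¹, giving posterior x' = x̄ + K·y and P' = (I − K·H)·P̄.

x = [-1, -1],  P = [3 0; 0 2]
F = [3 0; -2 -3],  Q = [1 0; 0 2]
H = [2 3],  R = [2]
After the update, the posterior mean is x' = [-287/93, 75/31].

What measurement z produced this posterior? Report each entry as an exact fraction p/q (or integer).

z = [1]

x̄ = F·x = [-3, 5]
P̄ = F·P·Fᵀ + Q = [28 -18; -18 32]
S = H·P̄·Hᵀ + R = [186]
K = P̄·Hᵀ·S⁻¹ = [1/93; 10/31]
x' − x̄ = [-8/93, -80/31] = K·y
y = (KᵀK)⁻¹·Kᵀ·(x' − x̄) = [-8]
z = y + H·x̄ = [-8] + [9] = [1]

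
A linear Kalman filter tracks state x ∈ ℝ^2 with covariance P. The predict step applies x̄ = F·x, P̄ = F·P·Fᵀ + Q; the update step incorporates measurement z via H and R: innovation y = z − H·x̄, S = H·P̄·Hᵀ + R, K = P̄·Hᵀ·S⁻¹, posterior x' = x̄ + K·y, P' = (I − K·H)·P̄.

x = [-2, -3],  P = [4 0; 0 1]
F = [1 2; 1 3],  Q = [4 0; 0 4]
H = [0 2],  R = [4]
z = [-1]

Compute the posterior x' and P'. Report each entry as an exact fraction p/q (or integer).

x̄ = F·x = [-8, -11]
P̄ = F·P·Fᵀ + Q = [12 10; 10 17]
y = z − H·x̄ = [21]
S = H·P̄·Hᵀ + R = [72]
K = P̄·Hᵀ·S⁻¹ = [5/18; 17/36]
x' = x̄ + K·y = [-13/6, -13/12]
P' = (I − K·H)·P̄ = [58/9 5/9; 5/9 17/18]

x' = [-13/6, -13/12]
P' = [58/9 5/9; 5/9 17/18]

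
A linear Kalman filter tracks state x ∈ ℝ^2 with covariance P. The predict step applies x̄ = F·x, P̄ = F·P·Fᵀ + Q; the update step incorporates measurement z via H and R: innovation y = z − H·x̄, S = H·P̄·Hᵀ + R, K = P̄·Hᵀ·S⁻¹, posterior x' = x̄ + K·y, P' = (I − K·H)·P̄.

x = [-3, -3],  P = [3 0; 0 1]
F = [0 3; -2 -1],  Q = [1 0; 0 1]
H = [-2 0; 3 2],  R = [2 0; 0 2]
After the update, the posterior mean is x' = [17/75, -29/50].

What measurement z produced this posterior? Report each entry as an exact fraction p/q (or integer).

x̄ = F·x = [-9, 9]
P̄ = F·P·Fᵀ + Q = [10 -3; -3 14]
S = H·P̄·Hᵀ + R = [42 -48; -48 112]
K = P̄·Hᵀ·S⁻¹ = [-34/75 1/50; 33/50 181/400]
x' − x̄ = [692/75, -479/50] = K·y
y = (KᵀK)⁻¹·Kᵀ·(x' − x̄) = [-20, 8]
z = y + H·x̄ = [-20, 8] + [18, -9] = [-2, -1]

z = [-2, -1]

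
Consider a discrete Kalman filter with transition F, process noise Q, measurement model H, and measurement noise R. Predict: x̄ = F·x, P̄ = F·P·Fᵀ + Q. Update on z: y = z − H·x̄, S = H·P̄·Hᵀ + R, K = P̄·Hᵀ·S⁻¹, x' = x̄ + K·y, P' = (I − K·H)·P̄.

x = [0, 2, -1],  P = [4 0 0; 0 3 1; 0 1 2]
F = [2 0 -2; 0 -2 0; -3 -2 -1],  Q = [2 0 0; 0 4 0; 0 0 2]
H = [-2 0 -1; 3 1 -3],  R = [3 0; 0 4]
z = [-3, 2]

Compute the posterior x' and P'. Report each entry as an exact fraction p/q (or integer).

x̄ = F·x = [2, -4, -3]
P̄ = F·P·Fᵀ + Q = [26 4 -16; 4 16 14; -16 14 56]
y = z − H·x̄ = [-2, -9]
S = H·P̄·Hᵀ + R = [99 -58; -58 986]
K = P̄·Hᵀ·S⁻¹ = [-482/1625 5391/47125; -388/1625 -1331/47125; -122/325 -2139/9425]
x' = x̄ + K·y = [73687/47125, -154017/47125, -1948/9425]
P' = (I − K·H)·P̄ = [21212/47125 -43542/47125 -98/9425; -43542/47125 487822/47125 24168/9425; -98/9425 24168/9425 2162/1885]

x' = [73687/47125, -154017/47125, -1948/9425]
P' = [21212/47125 -43542/47125 -98/9425; -43542/47125 487822/47125 24168/9425; -98/9425 24168/9425 2162/1885]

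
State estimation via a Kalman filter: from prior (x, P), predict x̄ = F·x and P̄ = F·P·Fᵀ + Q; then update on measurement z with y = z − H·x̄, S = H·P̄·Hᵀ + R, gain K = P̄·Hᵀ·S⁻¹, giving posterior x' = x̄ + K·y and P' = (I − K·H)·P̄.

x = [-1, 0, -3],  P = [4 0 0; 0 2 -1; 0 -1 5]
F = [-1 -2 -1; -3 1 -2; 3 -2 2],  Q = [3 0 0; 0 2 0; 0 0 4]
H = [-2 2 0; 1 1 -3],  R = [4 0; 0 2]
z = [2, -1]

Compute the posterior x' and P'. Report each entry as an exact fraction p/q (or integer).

x' = [-5915/20364, 10895/20364, 1269/3394]
P' = [67481/20364 52147/20364 6243/3394; 52147/20364 55913/20364 5577/3394; 6243/3394 5577/3394 2207/1697]

x̄ = F·x = [4, 9, -9]
P̄ = F·P·Fᵀ + Q = [16 15 -12; 15 64 -66; -12 -66 76]
y = z − H·x̄ = [-8, -41]
S = H·P̄·Hᵀ + R = [204 420; 420 1264]
K = P̄·Hᵀ·S⁻¹ = [-7667/20364 1209/6788; 1883/20364 1279/6788; -333/3394 -711/3394]
x' = x̄ + K·y = [-5915/20364, 10895/20364, 1269/3394]
P' = (I − K·H)·P̄ = [67481/20364 52147/20364 6243/3394; 52147/20364 55913/20364 5577/3394; 6243/3394 5577/3394 2207/1697]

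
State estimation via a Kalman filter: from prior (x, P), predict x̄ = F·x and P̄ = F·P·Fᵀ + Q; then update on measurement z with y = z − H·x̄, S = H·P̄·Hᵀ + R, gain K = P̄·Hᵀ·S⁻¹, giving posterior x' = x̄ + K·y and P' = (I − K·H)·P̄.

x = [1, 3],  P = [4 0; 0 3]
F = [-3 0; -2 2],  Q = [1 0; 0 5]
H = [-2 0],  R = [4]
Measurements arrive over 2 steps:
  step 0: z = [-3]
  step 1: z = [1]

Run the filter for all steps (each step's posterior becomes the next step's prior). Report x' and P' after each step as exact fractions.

step 0: x̄ = F·x = [-3, 4]
step 0: P̄ = F·P·Fᵀ + Q = [37 24; 24 33]
step 0: y = z − H·x̄ = [-9]
step 0: S = H·P̄·Hᵀ + R = [152]
step 0: K = P̄·Hᵀ·S⁻¹ = [-37/76; -6/19]
step 0: x' = x̄ + K·y = [105/76, 130/19]
step 0: P' = (I − K·H)·P̄ = [37/38 12/19; 12/19 339/19]
step 1: x̄ = F·x = [-315/76, 415/38]
step 1: P̄ = F·P·Fᵀ + Q = [371/38 39/19; 39/19 1429/19]
step 1: y = z − H·x̄ = [-277/38]
step 1: S = H·P̄·Hᵀ + R = [818/19]
step 1: K = P̄·Hᵀ·S⁻¹ = [-371/818; -39/409]
step 1: x' = x̄ + K·y = [-343/409, 4751/409]
step 1: P' = (I − K·H)·P̄ = [371/409 78/409; 78/409 30601/409]

step 0: x' = [105/76, 130/19], P' = [37/38 12/19; 12/19 339/19]
step 1: x' = [-343/409, 4751/409], P' = [371/409 78/409; 78/409 30601/409]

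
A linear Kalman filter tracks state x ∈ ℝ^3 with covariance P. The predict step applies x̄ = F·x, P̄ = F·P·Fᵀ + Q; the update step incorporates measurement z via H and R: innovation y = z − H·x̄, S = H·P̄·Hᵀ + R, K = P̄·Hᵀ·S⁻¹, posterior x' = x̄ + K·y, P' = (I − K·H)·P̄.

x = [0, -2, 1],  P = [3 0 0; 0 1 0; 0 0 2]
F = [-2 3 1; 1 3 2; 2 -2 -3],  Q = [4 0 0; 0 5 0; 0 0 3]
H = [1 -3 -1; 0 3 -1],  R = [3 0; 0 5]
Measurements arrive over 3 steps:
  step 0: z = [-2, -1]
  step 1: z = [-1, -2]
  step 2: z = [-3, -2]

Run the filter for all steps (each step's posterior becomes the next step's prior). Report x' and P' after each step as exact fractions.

step 0: x' = [-48029/11233, -32468/56165, -33399/56165], P' = [73521/11233 13003/11233 24549/11233; 13003/11233 23819/56165 13187/56165; 24549/11233 13187/56165 139926/56165]
step 1: x' = [-55261597/3414690943, -526884071/3414690943, 3424949283/3414690943], P' = [15126139693/3414690943 2588377011/3414690943 4776453403/3414690943; 2588377011/3414690943 1193877254/3414690943 303885567/3414690943; 4776453403/3414690943 303885567/3414690943 7418592331/3414690943]
step 2: x' = [-217445893584350/145457667581663, -6328624475201/145457667581663, 204802091509543/145457667581663], P' = [644060477489869/145457667581663 110398979190828/145457667581663 203504491867804/145457667581663; 110398979190828/145457667581663 50881894569025/145457667581663 12971578316760/145457667581663; 203504491867804/145457667581663 12971578316760/145457667581663 315647825958100/145457667581663]

step 0: x̄ = F·x = [-5, -4, 1]
step 0: P̄ = F·P·Fᵀ + Q = [27 7 -24; 7 25 -12; -24 -12 37]
step 0: y = z − H·x̄ = [-8, 12]
step 0: S = H·P̄·Hᵀ + R = [226 -143; -143 339]
step 0: K = P̄·Hᵀ·S⁻¹ = [3321/11233 2892/11233; -6543/56165 11654/56165; -18914/56165 -20073/56165]
step 0: x' = x̄ + K·y = [-48029/11233, -32468/56165, -33399/56165]
step 0: P' = (I − K·H)·P̄ = [73521/11233 13003/11233 24549/11233; 13003/11233 23819/56165 13187/56165; 24549/11233 13187/56165 139926/56165]
step 1: x̄ = F·x = [349487/56165, -404347/56165, -315157/56165]
step 1: P̄ = F·P·Fᵀ + Q = [857339/56165 -685584/56165 -546059/56165; -685584/56165 2461819/56165 -35886/56165; -546059/56165 -35886/56165 1158709/56165]
step 1: y = z − H·x̄ = [-386770/11233, 785554/56165]
step 1: S = H·P̄·Hᵀ + R = [5866244/11233 -4501671/11233; -4501671/11233 23811221/56165]
step 1: K = P̄·Hᵀ·S⁻¹ = [861518419/3414690943 597735526/3414690943; -432380106/3414690943 655549239/3414690943; -1184598543/3414690943 -1301387126/3414690943]
step 1: x' = x̄ + K·y = [-55261597/3414690943, -526884071/3414690943, 3424949283/3414690943]
step 1: P' = (I − K·H)·P̄ = [15126139693/3414690943 2588377011/3414690943 4776453403/3414690943; 2588377011/3414690943 1193877254/3414690943 303885567/3414690943; 4776453403/3414690943 303885567/3414690943 7418592331/3414690943]
step 2: x̄ = F·x = [1954820264/3414690943, 5213984756/3414690943, -9331602901/3414690943]
step 2: P̄ = F·P·Fᵀ + Q = [43983785819/3414690943 -24029720577/3414690943 -29170943192/3414690943; -24029720577/3414690943 110901561500/3414690943 -10243089048/3414690943; -29170943192/3414690943 -10243089048/3414690943 67913641476/3414690943]
step 2: y = z − H·x̄ = [-5888541726/3414690943, -31802939055/3414690943]
step 2: S = H·P̄·Hᵀ + R = [1261317229182/3414690943 -973118630563/3414690943; -973118630563/3414690943 1144559683979/3414690943]
step 2: K = P̄·Hᵀ·S⁻¹ = [36453016016527/145457667581663 880637556584/5015781640747; -18406094277669/145457667581663 963269692347/5015781640747; -50352689680192/145457667581663 -1908504075916/5015781640747]
step 2: x' = x̄ + K·y = [-217445893584350/145457667581663, -6328624475201/145457667581663, 204802091509543/145457667581663]
step 2: P' = (I − K·H)·P̄ = [644060477489869/145457667581663 110398979190828/145457667581663 203504491867804/145457667581663; 110398979190828/145457667581663 50881894569025/145457667581663 12971578316760/145457667581663; 203504491867804/145457667581663 12971578316760/145457667581663 315647825958100/145457667581663]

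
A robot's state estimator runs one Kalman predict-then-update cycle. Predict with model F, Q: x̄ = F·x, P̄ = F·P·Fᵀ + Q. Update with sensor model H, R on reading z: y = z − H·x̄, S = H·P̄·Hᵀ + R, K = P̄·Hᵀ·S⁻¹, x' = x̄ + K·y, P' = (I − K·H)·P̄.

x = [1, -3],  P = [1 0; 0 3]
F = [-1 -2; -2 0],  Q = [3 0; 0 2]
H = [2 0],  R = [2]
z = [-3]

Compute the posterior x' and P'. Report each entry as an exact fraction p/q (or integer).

x̄ = F·x = [5, -2]
P̄ = F·P·Fᵀ + Q = [16 2; 2 6]
y = z − H·x̄ = [-13]
S = H·P̄·Hᵀ + R = [66]
K = P̄·Hᵀ·S⁻¹ = [16/33; 2/33]
x' = x̄ + K·y = [-43/33, -92/33]
P' = (I − K·H)·P̄ = [16/33 2/33; 2/33 190/33]

x' = [-43/33, -92/33]
P' = [16/33 2/33; 2/33 190/33]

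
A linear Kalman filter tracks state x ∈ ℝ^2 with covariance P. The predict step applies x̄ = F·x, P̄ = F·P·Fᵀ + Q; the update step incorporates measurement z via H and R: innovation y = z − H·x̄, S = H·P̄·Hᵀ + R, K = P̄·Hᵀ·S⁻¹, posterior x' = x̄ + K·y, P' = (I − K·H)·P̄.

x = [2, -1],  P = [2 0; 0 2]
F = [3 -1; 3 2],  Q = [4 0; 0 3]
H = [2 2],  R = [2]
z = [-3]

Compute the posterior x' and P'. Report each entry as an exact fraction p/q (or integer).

x' = [191/163, -423/163]
P' = [1024/163 -986/163; -986/163 1029/163]

x̄ = F·x = [7, 4]
P̄ = F·P·Fᵀ + Q = [24 14; 14 29]
y = z − H·x̄ = [-25]
S = H·P̄·Hᵀ + R = [326]
K = P̄·Hᵀ·S⁻¹ = [38/163; 43/163]
x' = x̄ + K·y = [191/163, -423/163]
P' = (I − K·H)·P̄ = [1024/163 -986/163; -986/163 1029/163]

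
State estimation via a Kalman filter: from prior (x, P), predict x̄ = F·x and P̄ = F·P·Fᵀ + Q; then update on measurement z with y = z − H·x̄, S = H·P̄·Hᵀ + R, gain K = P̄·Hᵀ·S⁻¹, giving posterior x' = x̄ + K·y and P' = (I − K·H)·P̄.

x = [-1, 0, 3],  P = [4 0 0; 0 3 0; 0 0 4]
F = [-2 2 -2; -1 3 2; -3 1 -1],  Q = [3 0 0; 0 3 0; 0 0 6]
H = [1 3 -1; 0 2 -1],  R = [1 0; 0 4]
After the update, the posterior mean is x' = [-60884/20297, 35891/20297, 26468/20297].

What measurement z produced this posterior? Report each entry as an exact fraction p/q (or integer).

z = [1, 2]

x̄ = F·x = [-4, 7, 0]
P̄ = F·P·Fᵀ + Q = [47 10 38; 10 50 13; 38 13 49]
S = H·P̄·Hᵀ + R = [453 266; 266 201]
K = P̄·Hᵀ·S⁻¹ = [12627/20297 -18528/20297; 6405/20297 309/20297; 11746/20297 -17867/20297]
x' − x̄ = [20304/20297, -106188/20297, 26468/20297] = K·y
y = (KᵀK)⁻¹·Kᵀ·(x' − x̄) = [-16, -12]
z = y + H·x̄ = [-16, -12] + [17, 14] = [1, 2]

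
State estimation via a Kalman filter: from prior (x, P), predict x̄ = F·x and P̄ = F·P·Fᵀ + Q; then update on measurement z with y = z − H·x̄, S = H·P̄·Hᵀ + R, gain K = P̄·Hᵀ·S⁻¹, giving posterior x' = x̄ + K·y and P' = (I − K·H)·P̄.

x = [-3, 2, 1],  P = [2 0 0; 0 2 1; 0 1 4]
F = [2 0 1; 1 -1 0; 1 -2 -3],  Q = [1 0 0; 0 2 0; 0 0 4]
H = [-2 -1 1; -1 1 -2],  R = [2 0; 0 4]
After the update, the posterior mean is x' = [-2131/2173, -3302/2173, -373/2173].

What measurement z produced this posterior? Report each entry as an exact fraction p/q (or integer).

x̄ = F·x = [-5, -5, -10]
P̄ = F·P·Fᵀ + Q = [13 3 -10; 3 6 9; -10 9 62]
S = H·P̄·Hᵀ + R = [156 -110; -110 189]
K = P̄·Hᵀ·S⁻¹ = [-6271/17384 -1365/8692; -2217/17384 -1335/8692; 2247/17384 -4175/8692]
x' − x̄ = [8734/2173, 7563/2173, 21357/2173] = K·y
y = (KᵀK)⁻¹·Kᵀ·(x' − x̄) = [-2, -21]
z = y + H·x̄ = [-2, -21] + [5, 20] = [3, -1]

z = [3, -1]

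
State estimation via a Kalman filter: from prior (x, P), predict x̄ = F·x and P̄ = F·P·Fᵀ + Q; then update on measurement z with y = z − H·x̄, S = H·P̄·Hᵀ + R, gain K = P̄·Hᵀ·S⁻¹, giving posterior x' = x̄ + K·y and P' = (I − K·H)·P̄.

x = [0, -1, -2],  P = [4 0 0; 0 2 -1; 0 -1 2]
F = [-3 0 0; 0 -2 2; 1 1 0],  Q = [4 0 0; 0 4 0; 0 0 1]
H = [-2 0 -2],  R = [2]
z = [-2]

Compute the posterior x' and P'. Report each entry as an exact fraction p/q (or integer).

x̄ = F·x = [0, -2, -1]
P̄ = F·P·Fᵀ + Q = [40 0 -12; 0 28 -6; -12 -6 7]
y = z − H·x̄ = [-4]
S = H·P̄·Hᵀ + R = [94]
K = P̄·Hᵀ·S⁻¹ = [-28/47; 6/47; 5/47]
x' = x̄ + K·y = [112/47, -118/47, -67/47]
P' = (I − K·H)·P̄ = [312/47 336/47 -284/47; 336/47 1244/47 -342/47; -284/47 -342/47 279/47]

x' = [112/47, -118/47, -67/47]
P' = [312/47 336/47 -284/47; 336/47 1244/47 -342/47; -284/47 -342/47 279/47]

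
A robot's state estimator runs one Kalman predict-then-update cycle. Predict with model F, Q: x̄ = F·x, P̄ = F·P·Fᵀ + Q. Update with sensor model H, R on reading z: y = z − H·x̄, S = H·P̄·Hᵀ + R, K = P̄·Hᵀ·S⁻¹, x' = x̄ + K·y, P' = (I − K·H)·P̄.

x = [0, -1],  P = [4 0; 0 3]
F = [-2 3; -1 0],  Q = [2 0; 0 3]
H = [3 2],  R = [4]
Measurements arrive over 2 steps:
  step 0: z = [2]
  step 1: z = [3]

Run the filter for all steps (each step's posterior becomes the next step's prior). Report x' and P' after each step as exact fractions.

step 0: x̄ = F·x = [-3, 0]
step 0: P̄ = F·P·Fᵀ + Q = [45 8; 8 7]
step 0: y = z − H·x̄ = [11]
step 0: S = H·P̄·Hᵀ + R = [533]
step 0: K = P̄·Hᵀ·S⁻¹ = [151/533; 38/533]
step 0: x' = x̄ + K·y = [62/533, 418/533]
step 0: P' = (I − K·H)·P̄ = [1184/533 -1474/533; -1474/533 2287/533]
step 1: x̄ = F·x = [1130/533, -62/533]
step 1: P̄ = F·P·Fᵀ + Q = [44073/533 6790/533; 6790/533 2783/533]
step 1: y = z − H·x̄ = [-1667/533]
step 1: S = H·P̄·Hᵀ + R = [491401/533]
step 1: K = P̄·Hᵀ·S⁻¹ = [145799/491401; 25936/491401]
step 1: x' = x̄ + K·y = [585809/491401, -138278/491401]
step 1: P' = (I − K·H)·P̄ = [750784/491401 -834578/491401; -834578/491401 1303739/491401]

step 0: x' = [62/533, 418/533], P' = [1184/533 -1474/533; -1474/533 2287/533]
step 1: x' = [585809/491401, -138278/491401], P' = [750784/491401 -834578/491401; -834578/491401 1303739/491401]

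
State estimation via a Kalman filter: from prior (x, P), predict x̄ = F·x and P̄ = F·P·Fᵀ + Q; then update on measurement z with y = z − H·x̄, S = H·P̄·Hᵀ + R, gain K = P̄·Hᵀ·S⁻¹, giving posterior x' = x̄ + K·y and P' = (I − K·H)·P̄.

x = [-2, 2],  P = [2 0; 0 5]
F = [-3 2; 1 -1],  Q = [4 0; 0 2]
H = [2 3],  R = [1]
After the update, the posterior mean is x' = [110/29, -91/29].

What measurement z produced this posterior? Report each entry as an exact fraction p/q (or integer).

x̄ = F·x = [10, -4]
P̄ = F·P·Fᵀ + Q = [42 -16; -16 9]
S = H·P̄·Hᵀ + R = [58]
K = P̄·Hᵀ·S⁻¹ = [18/29; -5/58]
x' − x̄ = [-180/29, 25/29] = K·y
y = (KᵀK)⁻¹·Kᵀ·(x' − x̄) = [-10]
z = y + H·x̄ = [-10] + [8] = [-2]

z = [-2]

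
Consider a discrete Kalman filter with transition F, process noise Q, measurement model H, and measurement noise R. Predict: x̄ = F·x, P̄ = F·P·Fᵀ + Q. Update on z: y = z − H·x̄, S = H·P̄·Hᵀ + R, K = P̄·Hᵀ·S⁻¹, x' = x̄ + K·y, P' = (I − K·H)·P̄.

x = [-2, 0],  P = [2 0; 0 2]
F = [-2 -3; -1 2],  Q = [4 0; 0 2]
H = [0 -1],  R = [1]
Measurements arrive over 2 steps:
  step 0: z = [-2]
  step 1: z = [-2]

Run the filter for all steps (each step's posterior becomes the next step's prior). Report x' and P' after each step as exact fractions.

step 0: x' = [4, 2], P' = [326/13 -8/13; -8/13 12/13]
step 1: x' = [-5054/445, 864/445], P' = [20232/445 588/445; 588/445 432/445]

step 0: x̄ = F·x = [4, 2]
step 0: P̄ = F·P·Fᵀ + Q = [30 -8; -8 12]
step 0: y = z − H·x̄ = [0]
step 0: S = H·P̄·Hᵀ + R = [13]
step 0: K = P̄·Hᵀ·S⁻¹ = [8/13; -12/13]
step 0: x' = x̄ + K·y = [4, 2]
step 0: P' = (I − K·H)·P̄ = [326/13 -8/13; -8/13 12/13]
step 1: x̄ = F·x = [-14, 0]
step 1: P̄ = F·P·Fᵀ + Q = [1368/13 588/13; 588/13 432/13]
step 1: y = z − H·x̄ = [-2]
step 1: S = H·P̄·Hᵀ + R = [445/13]
step 1: K = P̄·Hᵀ·S⁻¹ = [-588/445; -432/445]
step 1: x' = x̄ + K·y = [-5054/445, 864/445]
step 1: P' = (I − K·H)·P̄ = [20232/445 588/445; 588/445 432/445]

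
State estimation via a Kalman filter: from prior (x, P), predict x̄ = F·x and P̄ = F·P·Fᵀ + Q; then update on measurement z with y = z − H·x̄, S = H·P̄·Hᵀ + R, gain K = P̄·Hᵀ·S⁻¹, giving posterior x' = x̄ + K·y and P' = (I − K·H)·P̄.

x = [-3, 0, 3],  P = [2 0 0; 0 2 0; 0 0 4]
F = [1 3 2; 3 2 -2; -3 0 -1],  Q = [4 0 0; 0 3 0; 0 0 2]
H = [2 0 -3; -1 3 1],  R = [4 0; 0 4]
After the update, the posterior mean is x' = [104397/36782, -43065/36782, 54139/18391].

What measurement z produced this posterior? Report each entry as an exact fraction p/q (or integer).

x̄ = F·x = [3, -15, 6]
P̄ = F·P·Fᵀ + Q = [40 2 -14; 2 45 -10; -14 -10 24]
S = H·P̄·Hᵀ + R = [548 -120; -120 429]
K = P̄·Hᵀ·S⁻¹ = [7763/36782 -972/18391; 4891/36782 5957/18391; -3495/18391 -1904/55173]
x' − x̄ = [-5949/36782, 508665/36782, -56207/18391] = K·y
y = (KᵀK)⁻¹·Kᵀ·(x' − x̄) = [9, 39]
z = y + H·x̄ = [9, 39] + [-12, -42] = [-3, -3]

z = [-3, -3]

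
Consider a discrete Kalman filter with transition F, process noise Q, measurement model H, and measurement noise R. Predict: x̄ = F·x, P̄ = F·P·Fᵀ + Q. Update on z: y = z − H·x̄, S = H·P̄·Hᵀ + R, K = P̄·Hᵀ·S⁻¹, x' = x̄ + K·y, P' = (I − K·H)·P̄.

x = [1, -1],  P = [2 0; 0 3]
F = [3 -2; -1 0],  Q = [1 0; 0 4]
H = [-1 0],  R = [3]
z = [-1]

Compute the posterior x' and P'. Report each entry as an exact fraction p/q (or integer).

x' = [23/17, -5/17]
P' = [93/34 -9/17; -9/17 84/17]

x̄ = F·x = [5, -1]
P̄ = F·P·Fᵀ + Q = [31 -6; -6 6]
y = z − H·x̄ = [4]
S = H·P̄·Hᵀ + R = [34]
K = P̄·Hᵀ·S⁻¹ = [-31/34; 3/17]
x' = x̄ + K·y = [23/17, -5/17]
P' = (I − K·H)·P̄ = [93/34 -9/17; -9/17 84/17]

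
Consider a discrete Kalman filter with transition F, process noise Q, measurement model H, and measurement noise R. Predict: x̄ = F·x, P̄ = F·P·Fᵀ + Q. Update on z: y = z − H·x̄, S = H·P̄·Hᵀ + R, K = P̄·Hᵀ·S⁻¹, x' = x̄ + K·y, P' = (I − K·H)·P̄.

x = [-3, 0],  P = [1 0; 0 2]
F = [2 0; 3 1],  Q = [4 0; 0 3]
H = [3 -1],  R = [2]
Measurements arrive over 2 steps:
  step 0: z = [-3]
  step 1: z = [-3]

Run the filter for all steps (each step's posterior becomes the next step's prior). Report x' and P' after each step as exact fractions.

step 0: x' = [-51/13, -111/13], P' = [23/13 60/13; 60/13 178/13]
step 1: x' = [-241/31, -1889/93], P' = [214/31 1868/93; 1868/93 16822/279]

step 0: x̄ = F·x = [-6, -9]
step 0: P̄ = F·P·Fᵀ + Q = [8 6; 6 14]
step 0: y = z − H·x̄ = [6]
step 0: S = H·P̄·Hᵀ + R = [52]
step 0: K = P̄·Hᵀ·S⁻¹ = [9/26; 1/13]
step 0: x' = x̄ + K·y = [-51/13, -111/13]
step 0: P' = (I − K·H)·P̄ = [23/13 60/13; 60/13 178/13]
step 1: x̄ = F·x = [-102/13, -264/13]
step 1: P̄ = F·P·Fᵀ + Q = [144/13 258/13; 258/13 784/13]
step 1: y = z − H·x̄ = [3/13]
step 1: S = H·P̄·Hᵀ + R = [558/13]
step 1: K = P̄·Hᵀ·S⁻¹ = [29/93; -5/279]
step 1: x' = x̄ + K·y = [-241/31, -1889/93]
step 1: P' = (I − K·H)·P̄ = [214/31 1868/93; 1868/93 16822/279]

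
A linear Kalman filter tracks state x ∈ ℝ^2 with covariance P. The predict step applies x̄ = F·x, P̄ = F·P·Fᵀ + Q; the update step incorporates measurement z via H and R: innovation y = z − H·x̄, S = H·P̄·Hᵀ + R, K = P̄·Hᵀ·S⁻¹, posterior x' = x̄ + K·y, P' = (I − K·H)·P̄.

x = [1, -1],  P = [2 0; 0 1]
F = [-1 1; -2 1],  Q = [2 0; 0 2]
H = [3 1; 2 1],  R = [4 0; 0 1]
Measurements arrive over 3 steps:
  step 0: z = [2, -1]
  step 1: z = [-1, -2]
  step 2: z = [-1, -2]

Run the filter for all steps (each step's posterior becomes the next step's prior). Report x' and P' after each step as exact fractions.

step 0: x' = [41/162, -151/162], P' = [85/162 -155/162; -155/162 397/162]
step 1: x' = [-24592/64663, -59655/64663], P' = [29494/64663 -50938/64663; -50938/64663 131874/64663]
step 2: x' = [-5816312/11130391, -6366553/11130391], P' = [5066060/11130391 -8730672/11130391; -8730672/11130391 22570456/11130391]

step 0: x̄ = F·x = [-2, -3]
step 0: P̄ = F·P·Fᵀ + Q = [5 5; 5 11]
step 0: y = z − H·x̄ = [11, 6]
step 0: S = H·P̄·Hᵀ + R = [90 66; 66 52]
step 0: K = P̄·Hᵀ·S⁻¹ = [25/162 5/54; -17/162 29/54]
step 0: x' = x̄ + K·y = [41/162, -151/162]
step 0: P' = (I − K·H)·P̄ = [85/162 -155/162; -155/162 397/162]
step 1: x̄ = F·x = [-32/27, -233/162]
step 1: P̄ = F·P·Fᵀ + Q = [62/9 172/27; 172/27 1681/162]
step 1: y = z − H·x̄ = [647/162, 293/162]
step 1: S = H·P̄·Hᵀ + R = [18565/162 13537/162; 13537/162 10435/162]
step 1: K = P̄·Hᵀ·S⁻¹ = [9386/64663 8050/64663; -5235/64663 29998/64663]
step 1: x' = x̄ + K·y = [-24592/64663, -59655/64663]
step 1: P' = (I − K·H)·P̄ = [29494/64663 -50938/64663; -50938/64663 131874/64663]
step 2: x̄ = F·x = [-35063/64663, -10471/64663]
step 2: P̄ = F·P·Fᵀ + Q = [392570/64663 343676/64663; 343676/64663 582928/64663]
step 2: y = z − H·x̄ = [50997/64663, -48729/64663]
step 2: S = H·P̄·Hᵀ + R = [6436766/64663 4656728/64663; 4656728/64663 3592575/64663]
step 2: K = P̄·Hᵀ·S⁻¹ = [1616877/11130391 1401448/11130391; -905390/11130391 5109112/11130391]
step 2: x' = x̄ + K·y = [-5816312/11130391, -6366553/11130391]
step 2: P' = (I − K·H)·P̄ = [5066060/11130391 -8730672/11130391; -8730672/11130391 22570456/11130391]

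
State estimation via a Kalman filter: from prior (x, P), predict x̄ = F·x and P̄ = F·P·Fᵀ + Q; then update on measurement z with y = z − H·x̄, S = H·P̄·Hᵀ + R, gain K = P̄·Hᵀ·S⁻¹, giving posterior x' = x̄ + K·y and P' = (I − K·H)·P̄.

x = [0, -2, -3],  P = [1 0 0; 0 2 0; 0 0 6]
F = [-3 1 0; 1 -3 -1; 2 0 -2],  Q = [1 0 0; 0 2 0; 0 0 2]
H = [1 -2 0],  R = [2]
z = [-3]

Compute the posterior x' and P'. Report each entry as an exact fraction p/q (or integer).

x' = [97/79, 351/158, 185/79]
P' = [498/79 234/79 36/79; 234/79 297/158 35/79; 36/79 35/79 1792/79]

x̄ = F·x = [-2, 9, 6]
P̄ = F·P·Fᵀ + Q = [12 -9 -6; -9 27 14; -6 14 30]
y = z − H·x̄ = [17]
S = H·P̄·Hᵀ + R = [158]
K = P̄·Hᵀ·S⁻¹ = [15/79; -63/158; -17/79]
x' = x̄ + K·y = [97/79, 351/158, 185/79]
P' = (I − K·H)·P̄ = [498/79 234/79 36/79; 234/79 297/158 35/79; 36/79 35/79 1792/79]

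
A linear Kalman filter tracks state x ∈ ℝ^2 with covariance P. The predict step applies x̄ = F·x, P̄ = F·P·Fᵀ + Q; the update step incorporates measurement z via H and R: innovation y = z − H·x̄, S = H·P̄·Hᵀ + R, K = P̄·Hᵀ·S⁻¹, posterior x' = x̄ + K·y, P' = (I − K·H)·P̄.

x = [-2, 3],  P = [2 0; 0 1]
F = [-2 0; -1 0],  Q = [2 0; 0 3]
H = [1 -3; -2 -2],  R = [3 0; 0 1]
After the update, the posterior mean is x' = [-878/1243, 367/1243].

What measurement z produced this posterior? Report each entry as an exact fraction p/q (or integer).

z = [-2, 1]

x̄ = F·x = [4, 2]
P̄ = F·P·Fᵀ + Q = [10 4; 4 5]
S = H·P̄·Hᵀ + R = [34 26; 26 93]
K = P̄·Hᵀ·S⁻¹ = [271/1243 -450/1243; -555/2486 -163/1243]
x' − x̄ = [-5850/1243, -2119/1243] = K·y
y = (KᵀK)⁻¹·Kᵀ·(x' − x̄) = [0, 13]
z = y + H·x̄ = [0, 13] + [-2, -12] = [-2, 1]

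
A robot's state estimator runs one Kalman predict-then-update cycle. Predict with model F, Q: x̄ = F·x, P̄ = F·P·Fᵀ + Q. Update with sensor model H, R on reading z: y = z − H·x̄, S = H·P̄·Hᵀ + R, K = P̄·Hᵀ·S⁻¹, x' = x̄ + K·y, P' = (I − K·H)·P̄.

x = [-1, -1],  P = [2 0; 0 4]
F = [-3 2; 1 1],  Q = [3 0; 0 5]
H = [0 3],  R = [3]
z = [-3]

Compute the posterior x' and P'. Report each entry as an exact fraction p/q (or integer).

x̄ = F·x = [1, -2]
P̄ = F·P·Fᵀ + Q = [37 2; 2 11]
y = z − H·x̄ = [3]
S = H·P̄·Hᵀ + R = [102]
K = P̄·Hᵀ·S⁻¹ = [1/17; 11/34]
x' = x̄ + K·y = [20/17, -35/34]
P' = (I − K·H)·P̄ = [623/17 1/17; 1/17 11/34]

x' = [20/17, -35/34]
P' = [623/17 1/17; 1/17 11/34]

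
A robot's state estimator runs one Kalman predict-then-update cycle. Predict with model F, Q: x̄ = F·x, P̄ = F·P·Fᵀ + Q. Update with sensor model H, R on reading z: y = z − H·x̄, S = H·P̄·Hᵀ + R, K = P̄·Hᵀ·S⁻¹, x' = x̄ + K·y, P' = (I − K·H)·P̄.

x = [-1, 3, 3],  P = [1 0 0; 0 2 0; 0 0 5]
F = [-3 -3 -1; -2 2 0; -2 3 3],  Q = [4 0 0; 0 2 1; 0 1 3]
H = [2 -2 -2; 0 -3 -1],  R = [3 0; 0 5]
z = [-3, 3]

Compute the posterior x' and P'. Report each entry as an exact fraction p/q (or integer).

x̄ = F·x = [-9, 8, 20]
P̄ = F·P·Fᵀ + Q = [36 -6 -27; -6 14 17; -27 17 70]
y = z − H·x̄ = [71, 47]
S = H·P̄·Hᵀ + R = [883 450; 450 303]
K = P̄·Hᵀ·S⁻¹ = [7188/21683 -7455/21683; 1376/21683 -18797/65049; -4878/21683 -4243/65049]
x' = x̄ + K·y = [-35184/21683, -69979/65049, 62545/65049]
P' = (I − K·H)·P̄ = [124119/21683 -38031/21683 151368/21683; -38031/21683 107135/65049 -227420/65049; 151368/21683 -227420/65049 703475/65049]

x' = [-35184/21683, -69979/65049, 62545/65049]
P' = [124119/21683 -38031/21683 151368/21683; -38031/21683 107135/65049 -227420/65049; 151368/21683 -227420/65049 703475/65049]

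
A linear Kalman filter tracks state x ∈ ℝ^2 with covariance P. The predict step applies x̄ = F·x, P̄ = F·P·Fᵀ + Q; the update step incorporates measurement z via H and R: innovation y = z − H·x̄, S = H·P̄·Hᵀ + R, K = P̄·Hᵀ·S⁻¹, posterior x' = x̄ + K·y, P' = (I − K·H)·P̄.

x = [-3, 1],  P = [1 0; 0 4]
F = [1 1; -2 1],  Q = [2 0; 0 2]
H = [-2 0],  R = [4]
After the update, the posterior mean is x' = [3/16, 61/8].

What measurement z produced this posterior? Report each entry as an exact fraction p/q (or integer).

x̄ = F·x = [-2, 7]
P̄ = F·P·Fᵀ + Q = [7 2; 2 10]
S = H·P̄·Hᵀ + R = [32]
K = P̄·Hᵀ·S⁻¹ = [-7/16; -1/8]
x' − x̄ = [35/16, 5/8] = K·y
y = (KᵀK)⁻¹·Kᵀ·(x' − x̄) = [-5]
z = y + H·x̄ = [-5] + [4] = [-1]

z = [-1]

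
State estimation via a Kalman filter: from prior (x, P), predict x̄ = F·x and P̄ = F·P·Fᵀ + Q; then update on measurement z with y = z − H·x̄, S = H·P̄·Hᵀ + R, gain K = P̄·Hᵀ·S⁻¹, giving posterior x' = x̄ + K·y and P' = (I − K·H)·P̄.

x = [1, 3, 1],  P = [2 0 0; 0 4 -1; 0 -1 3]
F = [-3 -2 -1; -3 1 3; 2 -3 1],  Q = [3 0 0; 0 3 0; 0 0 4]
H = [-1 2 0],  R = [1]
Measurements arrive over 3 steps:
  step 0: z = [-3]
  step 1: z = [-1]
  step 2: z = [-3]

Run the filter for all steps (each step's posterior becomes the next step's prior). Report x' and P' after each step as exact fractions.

step 0: x̄ = F·x = [-10, 3, -6]
step 0: P̄ = F·P·Fᵀ + Q = [36 8 8; 8 46 -7; 8 -7 57]
step 0: y = z − H·x̄ = [-19]
step 0: S = H·P̄·Hᵀ + R = [189]
step 0: K = P̄·Hᵀ·S⁻¹ = [-20/189; 4/9; -22/189]
step 0: x' = x̄ + K·y = [-1510/189, -49/9, -716/189]
step 0: P' = (I − K·H)·P̄ = [6404/189 152/9 1072/189; 152/9 26/3 25/9; 1072/189 25/9 10289/189]
step 1: x̄ = F·x = [7304/189, 451/63, -649/189]
step 1: P̄ = F·P·Fᵀ + Q = [121880/189 7654/63 -27760/189; 7654/63 13016/21 7219/63; -27760/189 7219/63 14237/189]
step 1: y = z − H·x̄ = [4409/189]
step 1: S = H·P̄·Hᵀ + R = [498797/189]
step 1: K = P̄·Hᵀ·S⁻¹ = [-4468/29341; 211326/498797; 71074/498797]
step 1: x' = x̄ + K·y = [1029668/29341, 8500575/498797, -54783/498797]
step 1: P' = (I − K·H)·P̄ = [17125448/29341 8560490/29341 -2629352/29341; 8560490/29341 72869828/498797 -22313955/498797; -2629352/29341 -22313955/498797 10845817/498797]
step 2: x̄ = F·x = [-69459435/498797, -44176842/498797, 556012/29341]
step 2: P̄ = F·P·Fᵀ + Q = [4312905300/498797 3302893016/498797 -23035290/29341; 3302893016/498797 2589700118/498797 -16920083/29341; -23035290/29341 -16920083/29341 2467515/29341]
step 2: y = z − H·x̄ = [17397858/498797]
step 2: S = H·P̄·Hᵀ + R = [1460632505/498797]
step 2: K = P̄·Hᵀ·S⁻¹ = [2292880732/1460632505; 375301444/292126501; -183682892/1460632505]
step 2: x' = x̄ + K·y = [-123423948327/1460632505, -12782324370/292126501, 21272195972/1460632505]
step 2: P' = (I − K·H)·P̄ = [2089562729908/1460632505 209185561064/292126501 -302368744898/1460632505; 209185561064/292126501 104780431254/292126501 -30255242779/292126501; -302368744898/1460632505 -30255242779/292126501 55194497263/1460632505]

step 0: x' = [-1510/189, -49/9, -716/189], P' = [6404/189 152/9 1072/189; 152/9 26/3 25/9; 1072/189 25/9 10289/189]
step 1: x' = [1029668/29341, 8500575/498797, -54783/498797], P' = [17125448/29341 8560490/29341 -2629352/29341; 8560490/29341 72869828/498797 -22313955/498797; -2629352/29341 -22313955/498797 10845817/498797]
step 2: x' = [-123423948327/1460632505, -12782324370/292126501, 21272195972/1460632505], P' = [2089562729908/1460632505 209185561064/292126501 -302368744898/1460632505; 209185561064/292126501 104780431254/292126501 -30255242779/292126501; -302368744898/1460632505 -30255242779/292126501 55194497263/1460632505]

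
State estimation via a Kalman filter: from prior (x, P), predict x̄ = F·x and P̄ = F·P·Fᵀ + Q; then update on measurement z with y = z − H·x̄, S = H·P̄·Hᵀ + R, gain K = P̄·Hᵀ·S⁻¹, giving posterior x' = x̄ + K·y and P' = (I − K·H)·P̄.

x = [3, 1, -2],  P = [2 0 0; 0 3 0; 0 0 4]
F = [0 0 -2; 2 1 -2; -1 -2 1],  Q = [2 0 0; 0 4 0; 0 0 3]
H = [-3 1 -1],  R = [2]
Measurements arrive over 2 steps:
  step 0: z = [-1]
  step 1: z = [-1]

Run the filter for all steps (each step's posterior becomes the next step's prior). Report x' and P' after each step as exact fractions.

step 0: x̄ = F·x = [4, 11, -7]
step 0: P̄ = F·P·Fᵀ + Q = [18 16 -8; 16 31 -18; -8 -18 21]
step 0: y = z − H·x̄ = [-7]
step 0: S = H·P̄·Hᵀ + R = [108]
step 0: K = P̄·Hᵀ·S⁻¹ = [-5/18; 1/108; -5/36]
step 0: x' = x̄ + K·y = [107/18, 1181/108, -217/36]
step 0: P' = (I − K·H)·P̄ = [29/3 293/18 -73/6; 293/18 3347/108 -643/36; -73/6 -643/36 227/12]
step 1: x̄ = F·x = [217/18, 3767/108, -3655/108]
step 1: P̄ = F·P·Fᵀ + Q = [233/3 2881/18 -2405/18; 2881/18 41387/108 -36559/108; -2405/18 -36559/108 34175/108]
step 1: y = z − H·x̄ = [-302/9]
step 1: S = H·P̄·Hᵀ + R = [947/3]
step 1: K = P̄·Hᵀ·S⁻¹ = [182/947; 2174/2841; -2287/2841]
step 1: x' = x̄ + K·y = [10619/1894, 104573/11364, -77621/11364]
step 1: P' = (I − K·H)·P̄ = [62509/947 215219/1894 -160563/1894; 215219/1894 2254265/11364 -1637069/11364; -160563/1894 -1637069/11364 423787/3788]

step 0: x' = [107/18, 1181/108, -217/36], P' = [29/3 293/18 -73/6; 293/18 3347/108 -643/36; -73/6 -643/36 227/12]
step 1: x' = [10619/1894, 104573/11364, -77621/11364], P' = [62509/947 215219/1894 -160563/1894; 215219/1894 2254265/11364 -1637069/11364; -160563/1894 -1637069/11364 423787/3788]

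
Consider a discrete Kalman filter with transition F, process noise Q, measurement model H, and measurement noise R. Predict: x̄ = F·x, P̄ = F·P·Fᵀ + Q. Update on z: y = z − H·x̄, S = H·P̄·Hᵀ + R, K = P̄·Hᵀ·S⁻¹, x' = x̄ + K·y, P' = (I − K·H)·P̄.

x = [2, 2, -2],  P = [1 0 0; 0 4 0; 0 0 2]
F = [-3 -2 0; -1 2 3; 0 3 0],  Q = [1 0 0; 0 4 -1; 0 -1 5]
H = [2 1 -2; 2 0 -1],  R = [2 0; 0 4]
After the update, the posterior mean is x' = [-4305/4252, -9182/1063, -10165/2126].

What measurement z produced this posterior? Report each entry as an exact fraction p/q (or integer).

x̄ = F·x = [-10, -4, 6]
P̄ = F·P·Fᵀ + Q = [26 -13 -24; -13 39 23; -24 23 41]
S = H·P̄·Hᵀ + R = [357 281; 281 245]
K = P̄·Hᵀ·S⁻¹ = [-41/8504 2685/8504; 1421/2126 -2055/2126; -603/4252 -853/4252]
x' − x̄ = [38215/4252, -4930/1063, -22921/2126] = K·y
y = (KᵀK)⁻¹·Kᵀ·(x' − x̄) = [35, 29]
z = y + H·x̄ = [35, 29] + [-36, -26] = [-1, 3]

z = [-1, 3]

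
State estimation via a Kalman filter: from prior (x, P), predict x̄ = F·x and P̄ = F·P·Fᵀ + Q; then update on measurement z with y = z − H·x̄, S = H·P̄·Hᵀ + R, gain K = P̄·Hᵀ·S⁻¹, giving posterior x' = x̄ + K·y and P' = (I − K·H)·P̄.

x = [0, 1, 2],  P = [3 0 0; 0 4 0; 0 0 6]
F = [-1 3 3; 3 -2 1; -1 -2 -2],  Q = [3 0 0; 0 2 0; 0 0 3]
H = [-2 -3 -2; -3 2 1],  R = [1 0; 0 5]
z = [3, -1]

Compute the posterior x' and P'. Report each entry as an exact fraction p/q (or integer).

x' = [-93579/530072, -350369/530072, -167241/530072]
P' = [206643/530072 291201/530072 -599823/530072; 291201/530072 2528955/530072 -3999437/530072; -599823/530072 -3999437/530072 6559675/530072]

x̄ = F·x = [9, 0, -6]
P̄ = F·P·Fᵀ + Q = [96 -15 -57; -15 51 -5; -57 -5 46]
y = z − H·x̄ = [9, 32]
S = H·P̄·Hᵀ + R = [332 -90; -90 1621]
K = P̄·Hᵀ·S⁻¹ = [-87243/530072 -63735/265036; -170393/530072 18487/265036; 78607/530072 36027/265036]
x' = x̄ + K·y = [-93579/530072, -350369/530072, -167241/530072]
P' = (I − K·H)·P̄ = [206643/530072 291201/530072 -599823/530072; 291201/530072 2528955/530072 -3999437/530072; -599823/530072 -3999437/530072 6559675/530072]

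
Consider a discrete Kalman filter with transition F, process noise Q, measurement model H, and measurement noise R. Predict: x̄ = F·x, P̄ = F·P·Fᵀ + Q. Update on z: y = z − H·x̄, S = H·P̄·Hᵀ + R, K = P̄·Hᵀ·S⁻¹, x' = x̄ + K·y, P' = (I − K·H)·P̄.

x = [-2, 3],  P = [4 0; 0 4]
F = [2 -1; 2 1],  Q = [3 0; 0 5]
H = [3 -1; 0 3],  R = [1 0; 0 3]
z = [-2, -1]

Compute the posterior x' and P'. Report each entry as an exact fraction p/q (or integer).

x̄ = F·x = [-7, -1]
P̄ = F·P·Fᵀ + Q = [23 12; 12 25]
y = z − H·x̄ = [18, 2]
S = H·P̄·Hᵀ + R = [161 33; 33 228]
K = P̄·Hᵀ·S⁻¹ = [3936/11873 1305/11873; 11/11873 3904/11873]
x' = x̄ + K·y = [-9653/11873, -3867/11873]
P' = (I − K·H)·P̄ = [1747/11873 1305/11873; 1305/11873 3904/11873]

x' = [-9653/11873, -3867/11873]
P' = [1747/11873 1305/11873; 1305/11873 3904/11873]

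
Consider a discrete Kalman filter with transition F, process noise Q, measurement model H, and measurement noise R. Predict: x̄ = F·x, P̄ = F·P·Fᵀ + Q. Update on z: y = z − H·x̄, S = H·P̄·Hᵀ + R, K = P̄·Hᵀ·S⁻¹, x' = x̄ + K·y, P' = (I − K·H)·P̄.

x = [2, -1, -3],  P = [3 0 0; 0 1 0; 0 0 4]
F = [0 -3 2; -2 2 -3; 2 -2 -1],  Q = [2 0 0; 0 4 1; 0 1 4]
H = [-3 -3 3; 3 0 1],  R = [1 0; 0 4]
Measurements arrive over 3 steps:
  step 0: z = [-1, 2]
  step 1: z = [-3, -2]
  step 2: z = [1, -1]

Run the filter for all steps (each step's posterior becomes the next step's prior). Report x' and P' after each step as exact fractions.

step 0: x' = [-50249/61955, 67377/12391, 53445/12391], P' = [180869/123910 -111987/24782 -76267/24782; -111987/24782 417295/24782 304401/24782; -76267/24782 304401/24782 229521/24782]
step 1: x' = [390129891/15690783707, -22237981475/15690783707, -37265022919/15690783707], P' = [10194335670/15690783707 -26328839941/15690783707 -16335445814/15690783707; -26328839941/15690783707 110229618213/15690783707 83114276363/15690783707; -16335445814/15690783707 83114276363/15690783707 67519842106/15690783707]
step 2: x' = [-1185488441400200/822855752640197, 3676260469300455/822855752640197, 2765358969336203/822855752640197], P' = [543626439733790/822855752640197 -1419862537026929/822855752640197 -886651667158686/822855752640197; -1419862537026929/822855752640197 5941187411348738/822855752640197 4479218122187587/822855752640197; -886651667158686/822855752640197 4479218122187587/822855752640197 3630676582520634/822855752640197]

step 0: x̄ = F·x = [-3, 3, 9]
step 0: P̄ = F·P·Fᵀ + Q = [27 -30 -2; -30 56 -3; -2 -3 24]
step 0: y = z − H·x̄ = [-28, 2]
step 0: S = H·P̄·Hᵀ + R = [514 96; 96 259]
step 0: K = P̄·Hᵀ·S⁻¹ = [-6807/123910 20159/61955; -2721/24782 -3945/12391; 4161/24782 90/12391]
step 0: x' = x̄ + K·y = [-50249/61955, 67377/12391, 53445/12391]
step 0: P' = (I − K·H)·P̄ = [180869/123910 -111987/24782 -76267/24782; -111987/24782 417295/24782 304401/24782; -76267/24782 304401/24782 229521/24782]
step 1: x̄ = F·x = [-95241/12391, -27407/61955, -1041493/61955]
step 1: P̄ = F·P·Fᵀ + Q = [1070491/24782 -290537/24782 2107181/24782; -290537/24782 1532861/123910 -2368771/123910; 2107181/24782 -2368771/123910 22805461/123910]
step 1: y = z − H·x̄ = [1427778/61955, 2346198/61955]
step 1: S = H·P̄·Hᵀ + R = [94184161/123910 51820098/61955; 51820098/61955 67344313/61955]
step 1: K = P̄·Hᵀ·S⁻¹ = [-602824629/15690783707 3561890299/15690783707; -2359505727/15690783707 1031939135/15690783707; 2223034671/15690783707 4628376166/15690783707]
step 1: x' = x̄ + K·y = [390129891/15690783707, -22237981475/15690783707, -37265022919/15690783707]
step 1: P' = (I − K·H)·P̄ = [10194335670/15690783707 -26328839941/15690783707 -16335445814/15690783707; -26328839941/15690783707 110229618213/15690783707 83114276363/15690783707; -16335445814/15690783707 83114276363/15690783707 67519842106/15690783707]
step 2: x̄ = F·x = [-7816101413/15690783707, 66538846025/15690783707, 82521245651/15690783707]
step 2: P̄ = F·P·Fᵀ + Q = [296156183399/15690783707 -78642425585/15690783707 535855005093/15690783707; -78642425585/15690783707 169371582718/15690783707 -76277336327/15690783707; 535855005093/15690783707 -76277336327/15690783707 1220408400702/15690783707]
step 2: y = z − H·x̄ = [-55704719410/15690783707, -74763725119/15690783707]
step 2: S = H·P̄·Hᵀ + R = [5501154586760/15690783707 5147563421319/15690783707; 5147563421319/15690783707 7163707216679/15690783707]
step 2: K = P̄·Hᵀ·S⁻¹ = [-31246709596641/822855752640197 186056913010671/822855752640197; -126320256402666/822855752640197 54907627776700/822855752640197; 114330382475199/822855752640197 242680395261144/822855752640197]
step 2: x' = x̄ + K·y = [-1185488441400200/822855752640197, 3676260469300455/822855752640197, 2765358969336203/822855752640197]
step 2: P' = (I − K·H)·P̄ = [543626439733790/822855752640197 -1419862537026929/822855752640197 -886651667158686/822855752640197; -1419862537026929/822855752640197 5941187411348738/822855752640197 4479218122187587/822855752640197; -886651667158686/822855752640197 4479218122187587/822855752640197 3630676582520634/822855752640197]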